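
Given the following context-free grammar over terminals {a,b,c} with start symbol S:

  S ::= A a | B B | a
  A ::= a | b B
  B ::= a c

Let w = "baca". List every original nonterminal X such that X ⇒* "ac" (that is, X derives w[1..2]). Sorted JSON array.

Convert to CNF:
  S -> A T1 | B B | a
  A -> T0 B | a
  B -> T1 T2
  T0 -> b
  T1 -> a
  T2 -> c

CYK fill, restricted to cells inside w[1..2]:
  T[1,1] 'a' = {A,S,T1}  orig:{A,S}
  T[2,2] 'c' = {T2}  orig:{}
  T[1,2] 'ac' = {B}

Original NTs in T[1,2] deriving "ac": ["B"]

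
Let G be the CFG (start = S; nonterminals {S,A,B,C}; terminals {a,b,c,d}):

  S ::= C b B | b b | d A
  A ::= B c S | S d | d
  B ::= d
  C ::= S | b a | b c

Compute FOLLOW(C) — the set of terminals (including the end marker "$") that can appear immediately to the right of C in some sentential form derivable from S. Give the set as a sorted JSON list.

Compute FIRST by fixpoint:
iter 1:
  A via A→d: +{d}
  B via B→d: +{d}
  C via C→b a: +{b}
  S via S→C b B: +{b}
  S via S→d A: +{d}
  FIRST[S]={b,d}  FIRST[A]={d}  FIRST[B]={d}  FIRST[C]={b}
iter 2:
  A via A→S d: +{b}
  C via C→S: +{d}
  FIRST[S]={b,d}  FIRST[A]={b,d}  FIRST[B]={d}  FIRST[C]={b,d}
iter 3: — fixpoint
  FIRST[S]={b,d}  FIRST[A]={b,d}  FIRST[B]={d}  FIRST[C]={b,d}

FOLLOW sets:
initialize: $ ∈ FOLLOW(S)
round 1:
  A→B c S: FOLLOW(B) ⊇ FIRST(c) = {c}; new: +{c}
  A→S d: FOLLOW(S) ⊇ FIRST(d) = {d}; new: +{d}
  S→C b B: FOLLOW(C) ⊇ FIRST(b) = {b}; new: +{b}
  S→C b B: FOLLOW(B) ⊇ FOLLOW(S) ⊇ {$,d}; new: +{$,d}
  S→d A: FOLLOW(A) ⊇ FOLLOW(S) ⊇ {$,d}; new: +{$,d}
  S: {$,d}  A: {$,d}  B: {$,c,d}  C: {b}
round 2:
  C→S: FOLLOW(S) ⊇ FOLLOW(C) ⊇ {b}; new: +{b}
  S→C b B: FOLLOW(B) ⊇ FOLLOW(S) ⊇ {$,b,d}; new: +{b}
  S→d A: FOLLOW(A) ⊇ FOLLOW(S) ⊇ {$,b,d}; new: +{b}
  S: {$,b,d}  A: {$,b,d}  B: {$,b,c,d}  C: {b}
round 3: (no change)
  S: {$,b,d}  A: {$,b,d}  B: {$,b,c,d}  C: {b}

FOLLOW(C) = ["b"]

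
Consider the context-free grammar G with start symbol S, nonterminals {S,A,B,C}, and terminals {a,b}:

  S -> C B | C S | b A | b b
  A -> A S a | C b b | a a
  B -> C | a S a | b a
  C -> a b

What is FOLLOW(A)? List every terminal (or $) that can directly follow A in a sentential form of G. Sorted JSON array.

FIRST iteration:
pass 1:
  A via A→a a: +{a}
  B via B→a S a: +{a}
  B via B→b a: +{b}
  C via C→a b: +{a}
  S via S→C B: +{a}
  S via S→b A: +{b}
  FIRST(S)={a,b}  FIRST(A)={a}  FIRST(B)={a,b}  FIRST(C)={a}
pass 2: (stable)
  FIRST(S)={a,b}  FIRST(A)={a}  FIRST(B)={a,b}  FIRST(C)={a}

FOLLOW iteration:
FOLLOW(S) := {$}
pass 1:
  A→A S a: FOLLOW(A) ⊇ FIRST(S) = {a,b}; new: +{a,b}
  A→A S a: FOLLOW(S) ⊇ FIRST(a) = {a}; new: +{a}
  A→C b b: FOLLOW(C) ⊇ FIRST(b) = {b}; new: +{b}
  S→C B: FOLLOW(C) ⊇ FIRST(B) = {a,b}; new: +{a}
  S→C B: FOLLOW(B) ⊇ FOLLOW(S) ⊇ {$,a}; new: +{$,a}
  S→b A: FOLLOW(A) ⊇ FOLLOW(S) ⊇ {$,a}; new: +{$}
  FOLLOW(S)={$,a}  FOLLOW(A)={$,a,b}  FOLLOW(B)={$,a}  FOLLOW(C)={a,b}
pass 2:
  B→C: FOLLOW(C) ⊇ FOLLOW(B) ⊇ {$,a}; new: +{$}
  FOLLOW(S)={$,a}  FOLLOW(A)={$,a,b}  FOLLOW(B)={$,a}  FOLLOW(C)={$,a,b}
pass 3: (no change)
  FOLLOW(S)={$,a}  FOLLOW(A)={$,a,b}  FOLLOW(B)={$,a}  FOLLOW(C)={$,a,b}

FOLLOW(A) = ["$", "a", "b"]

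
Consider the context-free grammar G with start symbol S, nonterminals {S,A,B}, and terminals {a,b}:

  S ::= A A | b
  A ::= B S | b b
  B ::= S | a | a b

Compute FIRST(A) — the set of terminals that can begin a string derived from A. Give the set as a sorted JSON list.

Compute FIRST by fixpoint:
pass 1:
  A via A→b b: +{b}
  B via B→a: +{a}
  S via S→A A: +{b}
  FIRST[S]={b}  FIRST[A]={b}  FIRST[B]={a}
pass 2:
  A via A→B S: +{a}
  B via B→S: +{b}
  S via S→A A: +{a}
  FIRST[S]={a,b}  FIRST[A]={a,b}  FIRST[B]={a,b}
pass 3: (stable)
  FIRST[S]={a,b}  FIRST[A]={a,b}  FIRST[B]={a,b}

FIRST(A) = ["a", "b"]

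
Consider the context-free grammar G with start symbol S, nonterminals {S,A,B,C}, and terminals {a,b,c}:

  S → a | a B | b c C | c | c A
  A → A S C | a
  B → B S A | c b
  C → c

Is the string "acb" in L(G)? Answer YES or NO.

Convert to CNF:
  S -> T0 A | T1 X5 | T2 B | a | c
  A -> A X3 | a
  B -> B X4 | T0 T1
  C -> c
  T0 -> c
  T1 -> b
  T2 -> a
  X3 -> S C
  X4 -> S A
  X5 -> T0 C

CYK table (by increasing span):
  T[0,0] 'a' = {A,S,T2}  orig:{A,S}
  T[1,1] 'c' = {C,S,T0}  orig:{C,S}
  T[2,2] 'b' = {T1}  orig:{}
  T[0,1] 'ac' = {X3}  orig:{}
  T[1,2] 'cb' = {B}
  T[0,2] 'acb' = {S}

S ∈ T[0,2] ⇒ YES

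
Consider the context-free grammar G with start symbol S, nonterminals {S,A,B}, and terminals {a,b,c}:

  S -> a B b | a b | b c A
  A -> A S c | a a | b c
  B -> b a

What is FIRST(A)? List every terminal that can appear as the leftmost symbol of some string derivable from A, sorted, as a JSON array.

FIRST iteration:
pass 1:
  A via A→a a: +{a}
  A via A→b c: +{b}
  B via B→b a: +{b}
  S via S→a B b: +{a}
  S via S→b c A: +{b}
  S: {a,b}  A: {a,b}  B: {b}
pass 2: — fixpoint
  S: {a,b}  A: {a,b}  B: {b}

FIRST(A) = ["a", "b"]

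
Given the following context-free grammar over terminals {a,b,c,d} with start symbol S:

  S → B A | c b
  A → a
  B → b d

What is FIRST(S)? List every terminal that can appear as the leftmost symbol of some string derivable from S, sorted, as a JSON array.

Compute FIRST by fixpoint:
pass 1:
  A via A→a: +{a}
  B via B→b d: +{b}
  S via S→B A: +{b}
  S via S→c b: +{c}
  FIRST(S)={b,c}  FIRST(A)={a}  FIRST(B)={b}
pass 2: (no change)
  FIRST(S)={b,c}  FIRST(A)={a}  FIRST(B)={b}

FIRST(S) = ["b", "c"]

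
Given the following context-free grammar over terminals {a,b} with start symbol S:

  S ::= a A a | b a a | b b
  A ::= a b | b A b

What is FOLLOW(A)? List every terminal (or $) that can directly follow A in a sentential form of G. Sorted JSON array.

FIRST iteration:
[1]
  A via A→a b: +{a}
  A via A→b A b: +{b}
  S via S→a A a: +{a}
  S via S→b a a: +{b}
  FIRST[S]={a,b}  FIRST[A]={a,b}
[2] done
  FIRST[S]={a,b}  FIRST[A]={a,b}

FOLLOW iteration:
seed FOLLOW(S) with $
pass 1:
  A→b A b: FOLLOW(A) ⊇ FIRST(b) = {b}; new: +{b}
  S→a A a: FOLLOW(A) ⊇ FIRST(a) = {a}; new: +{a}
  S: {$}  A: {a,b}
pass 2: (no change)
  S: {$}  A: {a,b}

FOLLOW(A) = ["a", "b"]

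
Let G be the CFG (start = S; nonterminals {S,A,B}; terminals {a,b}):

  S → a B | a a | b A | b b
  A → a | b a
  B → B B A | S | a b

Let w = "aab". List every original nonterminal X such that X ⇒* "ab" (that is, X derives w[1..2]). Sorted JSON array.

Convert to CNF:
  S -> T0 A | T0 T0 | T1 B | T1 T1
  A -> T0 T1 | a
  B -> B X2 | T0 A | T0 T0 | T1 B | T1 T0 | T1 T1
  T0 -> b
  T1 -> a
  X2 -> B A

CYK fill (cells [i..j] with 1 ≤ i ≤ j ≤ 2 only):
  cell(1,1) a: {A,T1}  orig:{A}
  cell(2,2) b: {T0}  orig:{}
  cell(1,2) ab: {B}

Original NTs in T[1,2] deriving "ab": ["B"]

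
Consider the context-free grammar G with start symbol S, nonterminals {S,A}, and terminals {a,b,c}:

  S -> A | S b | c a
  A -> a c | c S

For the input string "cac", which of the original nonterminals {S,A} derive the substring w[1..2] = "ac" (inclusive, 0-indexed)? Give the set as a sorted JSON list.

CNF form of G:
  S -> S T2 | T0 T1 | T1 S | T1 T0
  A -> T0 T1 | T1 S
  T0 -> a
  T1 -> c
  T2 -> b

Fill CYK table bottom-up — only the sub-triangle for w[1..2]:
  [1..1]={T0}  "a"  orig:{}
  [2..2]={T1}  "c"  orig:{}
  [1..2]={A,S}  "ac"

Original NTs in T[1,2] deriving "ac": ["A", "S"]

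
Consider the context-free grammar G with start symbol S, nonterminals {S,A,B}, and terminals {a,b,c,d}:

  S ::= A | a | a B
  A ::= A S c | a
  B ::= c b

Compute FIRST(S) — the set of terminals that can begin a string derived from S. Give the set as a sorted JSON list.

FIRST iteration:
[1]
  A via A→a: +{a}
  B via B→c b: +{c}
  S via S→A: +{a}
  S: {a}  A: {a}  B: {c}
[2] (no change)
  S: {a}  A: {a}  B: {c}

FIRST(S) = ["a"]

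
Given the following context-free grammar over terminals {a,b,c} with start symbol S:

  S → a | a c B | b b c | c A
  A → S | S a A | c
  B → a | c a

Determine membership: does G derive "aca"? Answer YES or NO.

Convert to CNF:
  S -> T0 X6 | T1 A | T2 X7 | a
  A -> S X3 | T0 X4 | T1 A | T2 X5 | a | c
  B -> T1 T0 | a
  T0 -> a
  T1 -> c
  T2 -> b
  X3 -> T0 A
  X4 -> T1 B
  X5 -> T2 T1
  X6 -> T1 B
  X7 -> T2 T1

CYK table (by increasing span):
  [0..0]={A,B,S,T0}  "a"  orig:{A,B,S}
  [1..1]={A,T1}  "c"  orig:{A}
  [2..2]={A,B,S,T0}  "a"  orig:{A,B,S}
  [0..1]={X3}  "ac"  orig:{}
  [1..2]={A,B,S,X4,X6}  "ca"  orig:{A,B,S}
  [0..2]={A,S,X3}  "aca"  orig:{A,S}

S ∈ T[0,2] ⇒ YES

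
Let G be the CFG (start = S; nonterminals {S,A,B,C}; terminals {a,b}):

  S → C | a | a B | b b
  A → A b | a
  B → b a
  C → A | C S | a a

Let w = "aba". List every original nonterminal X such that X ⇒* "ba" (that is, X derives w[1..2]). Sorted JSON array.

Convert to CNF:
  S -> A T0 | C S | T0 T0 | T1 B | T1 T1 | a
  A -> A T0 | a
  B -> T0 T1
  C -> A T0 | C S | T1 T1 | a
  T0 -> b
  T1 -> a

CYK fill — only the sub-triangle for w[1..2]:
  cell(1,1) b: {T0}  orig:{}
  cell(2,2) a: {A,C,S,T1}  orig:{A,C,S}
  cell(1,2) ba: {B}

Original NTs in T[1,2] deriving "ba": ["B"]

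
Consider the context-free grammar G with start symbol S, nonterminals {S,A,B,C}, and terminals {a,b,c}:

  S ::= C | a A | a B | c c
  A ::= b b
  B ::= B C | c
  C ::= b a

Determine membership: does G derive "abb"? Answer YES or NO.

CNF form of G:
  S -> T0 T1 | T1 A | T1 B | T2 T2
  A -> T0 T0
  B -> B C | c
  C -> T0 T1
  T0 -> b
  T1 -> a
  T2 -> c

CYK table (by increasing span):
  [0..0]={T1}  "a"  orig:{}
  [1..1]={T0}  "b"  orig:{}
  [2..2]={T0}  "b"  orig:{}
  [0..1]=∅  "ab"
  [1..2]={A}  "bb"
  [0..2]={S}  "abb"

S ∈ T[0,2] ⇒ YES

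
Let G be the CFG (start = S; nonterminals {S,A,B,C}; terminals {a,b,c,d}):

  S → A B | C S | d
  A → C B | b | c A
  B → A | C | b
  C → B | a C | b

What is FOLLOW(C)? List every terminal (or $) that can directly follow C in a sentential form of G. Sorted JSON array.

FIRST iteration:
round 1:
  A via A→b: +{b}
  A via A→c A: +{c}
  B via B→A: +{b,c}
  C via C→B: +{b,c}
  C via C→a C: +{a}
  S via S→A B: +{b,c}
  S via S→C S: +{a}
  S via S→d: +{d}
  FIRST[S]={a,b,c,d}  FIRST[A]={b,c}  FIRST[B]={b,c}  FIRST[C]={a,b,c}
round 2:
  A via A→C B: +{a}
  B via B→A: +{a}
  FIRST[S]={a,b,c,d}  FIRST[A]={a,b,c}  FIRST[B]={a,b,c}  FIRST[C]={a,b,c}
round 3: (no change)
  FIRST[S]={a,b,c,d}  FIRST[A]={a,b,c}  FIRST[B]={a,b,c}  FIRST[C]={a,b,c}

Compute FOLLOW by fixpoint:
FOLLOW(S) := {$}
iter 1:
  A→C B: FOLLOW(C) ⊇ FIRST(B) = {a,b,c}; new: +{a,b,c}
  C→B: FOLLOW(B) ⊇ FOLLOW(C) ⊇ {a,b,c}; new: +{a,b,c}
  S→A B: FOLLOW(A) ⊇ FIRST(B) = {a,b,c}; new: +{a,b,c}
  S→A B: FOLLOW(B) ⊇ FOLLOW(S) ⊇ {$}; new: +{$}
  S→C S: FOLLOW(C) ⊇ FIRST(S) = {a,b,c,d}; new: +{d}
  FOLLOW[S]={$}  FOLLOW[A]={a,b,c}  FOLLOW[B]={$,a,b,c}  FOLLOW[C]={a,b,c,d}
iter 2:
  B→A: FOLLOW(A) ⊇ FOLLOW(B) ⊇ {$,a,b,c}; new: +{$}
  B→C: FOLLOW(C) ⊇ FOLLOW(B) ⊇ {$,a,b,c}; new: +{$}
  C→B: FOLLOW(B) ⊇ FOLLOW(C) ⊇ {$,a,b,c,d}; new: +{d}
  FOLLOW[S]={$}  FOLLOW[A]={$,a,b,c}  FOLLOW[B]={$,a,b,c,d}  FOLLOW[C]={$,a,b,c,d}
iter 3:
  B→A: FOLLOW(A) ⊇ FOLLOW(B) ⊇ {$,a,b,c,d}; new: +{d}
  FOLLOW[S]={$}  FOLLOW[A]={$,a,b,c,d}  FOLLOW[B]={$,a,b,c,d}  FOLLOW[C]={$,a,b,c,d}
iter 4: — fixpoint
  FOLLOW[S]={$}  FOLLOW[A]={$,a,b,c,d}  FOLLOW[B]={$,a,b,c,d}  FOLLOW[C]={$,a,b,c,d}

FOLLOW(C) = ["$", "a", "b", "c", "d"]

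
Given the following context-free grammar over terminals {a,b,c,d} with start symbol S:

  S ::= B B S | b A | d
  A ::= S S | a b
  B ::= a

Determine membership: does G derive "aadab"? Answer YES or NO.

CNF form of G:
  S -> B X2 | T1 A | d
  A -> S S | T0 T1
  B -> a
  T0 -> a
  T1 -> b
  X2 -> B S

CYK table (by increasing span):
  T[0,0] 'a' = {B,T0}  orig:{B}
  T[1,1] 'a' = {B,T0}  orig:{B}
  T[2,2] 'd' = {S}
  T[3,3] 'a' = {B,T0}  orig:{B}
  T[4,4] 'b' = {T1}  orig:{}
  T[0,1] 'aa' = ∅
  T[1,2] 'ad' = {X2}  orig:{}
  T[2,3] 'da' = ∅
  T[3,4] 'ab' = {A}
  T[0,2] 'aad' = {S}
  T[1,3] 'ada' = ∅
  T[2,4] 'dab' = ∅
  T[0,3] 'aada' = ∅
  T[1,4] 'adab' = ∅
  T[0,4] 'aadab' = ∅

S ∉ T[0,4] ⇒ NO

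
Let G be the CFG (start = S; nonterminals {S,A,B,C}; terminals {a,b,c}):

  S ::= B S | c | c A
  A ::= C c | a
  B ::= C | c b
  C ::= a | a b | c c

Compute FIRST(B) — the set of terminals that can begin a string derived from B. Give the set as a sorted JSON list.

FIRST sets, iterate to fixpoint:
pass 1:
  A via A→a: +{a}
  B via B→c b: +{c}
  C via C→a: +{a}
  C via C→c c: +{c}
  S via S→B S: +{c}
  FIRST[S]={c}  FIRST[A]={a}  FIRST[B]={c}  FIRST[C]={a,c}
pass 2:
  A via A→C c: +{c}
  B via B→C: +{a}
  S via S→B S: +{a}
  FIRST[S]={a,c}  FIRST[A]={a,c}  FIRST[B]={a,c}  FIRST[C]={a,c}
pass 3: — fixpoint
  FIRST[S]={a,c}  FIRST[A]={a,c}  FIRST[B]={a,c}  FIRST[C]={a,c}

FIRST(B) = ["a", "c"]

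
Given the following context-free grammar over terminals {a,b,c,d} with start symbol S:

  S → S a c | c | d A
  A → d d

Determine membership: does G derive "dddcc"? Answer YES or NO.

Convert to CNF:
  S -> S X3 | T0 A | c
  A -> T0 T0
  T0 -> d
  T1 -> a
  T2 -> c
  X3 -> T1 T2

CYK table (by increasing span):
  [0..0]={T0}  "d"  orig:{}
  [1..1]={T0}  "d"  orig:{}
  [2..2]={T0}  "d"  orig:{}
  [3..3]={S,T2}  "c"  orig:{S}
  [4..4]={S,T2}  "c"  orig:{S}
  [0..1]={A}  "dd"
  [1..2]={A}  "dd"
  [2..3]=∅  "dc"
  [3..4]=∅  "cc"
  [0..2]={S}  "ddd"
  [1..3]=∅  "ddc"
  [2..4]=∅  "dcc"
  [0..3]=∅  "dddc"
  [1..4]=∅  "ddcc"
  [0..4]=∅  "dddcc"

S ∉ T[0,4] ⇒ NO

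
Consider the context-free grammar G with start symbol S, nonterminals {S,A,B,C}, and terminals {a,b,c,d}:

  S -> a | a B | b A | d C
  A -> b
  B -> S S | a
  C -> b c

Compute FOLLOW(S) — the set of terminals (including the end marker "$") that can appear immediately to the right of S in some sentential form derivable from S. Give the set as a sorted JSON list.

Compute FIRST by fixpoint:
pass 1:
  A via A→b: +{b}
  B via B→a: +{a}
  C via C→b c: +{b}
  S via S→a: +{a}
  S via S→b A: +{b}
  S via S→d C: +{d}
  S: {a,b,d}  A: {b}  B: {a}  C: {b}
pass 2:
  B via B→S S: +{b,d}
  S: {a,b,d}  A: {b}  B: {a,b,d}  C: {b}
pass 3: (no change)
  S: {a,b,d}  A: {b}  B: {a,b,d}  C: {b}

FOLLOW iteration:
seed FOLLOW(S) with $
pass 1:
  B→S S: FOLLOW(S) ⊇ FIRST(S) = {a,b,d}; new: +{a,b,d}
  S→a B: FOLLOW(B) ⊇ FOLLOW(S) ⊇ {$,a,b,d}; new: +{$,a,b,d}
  S→b A: FOLLOW(A) ⊇ FOLLOW(S) ⊇ {$,a,b,d}; new: +{$,a,b,d}
  S→d C: FOLLOW(C) ⊇ FOLLOW(S) ⊇ {$,a,b,d}; new: +{$,a,b,d}
  FOLLOW(S)={$,a,b,d}  FOLLOW(A)={$,a,b,d}  FOLLOW(B)={$,a,b,d}  FOLLOW(C)={$,a,b,d}
pass 2: done
  FOLLOW(S)={$,a,b,d}  FOLLOW(A)={$,a,b,d}  FOLLOW(B)={$,a,b,d}  FOLLOW(C)={$,a,b,d}

FOLLOW(S) = ["$", "a", "b", "d"]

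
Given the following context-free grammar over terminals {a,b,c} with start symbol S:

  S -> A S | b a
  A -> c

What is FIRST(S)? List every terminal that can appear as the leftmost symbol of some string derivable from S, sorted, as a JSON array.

FIRST iteration:
pass 1:
  A via A→c: +{c}
  S via S→A S: +{c}
  S via S→b a: +{b}
  FIRST(S)={b,c}  FIRST(A)={c}
pass 2: done
  FIRST(S)={b,c}  FIRST(A)={c}

FIRST(S) = ["b", "c"]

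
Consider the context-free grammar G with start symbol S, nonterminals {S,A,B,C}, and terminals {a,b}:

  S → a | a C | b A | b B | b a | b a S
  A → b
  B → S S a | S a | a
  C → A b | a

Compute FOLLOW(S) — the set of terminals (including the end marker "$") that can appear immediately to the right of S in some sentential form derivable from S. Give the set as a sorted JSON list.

Compute FIRST by fixpoint:
round 1:
  A via A→b: +{b}
  B via B→a: +{a}
  C via C→A b: +{b}
  C via C→a: +{a}
  S via S→a: +{a}
  S via S→b A: +{b}
  S: {a,b}  A: {b}  B: {a}  C: {a,b}
round 2:
  B via B→S S a: +{b}
  S: {a,b}  A: {b}  B: {a,b}  C: {a,b}
round 3: (no change)
  S: {a,b}  A: {b}  B: {a,b}  C: {a,b}

FOLLOW sets:
FOLLOW(S) := {$}
iter 1:
  B→S S a: FOLLOW(S) ⊇ FIRST(S) = {a,b}; new: +{a,b}
  C→A b: FOLLOW(A) ⊇ FIRST(b) = {b}; new: +{b}
  S→a C: FOLLOW(C) ⊇ FOLLOW(S) ⊇ {$,a,b}; new: +{$,a,b}
  S→b A: FOLLOW(A) ⊇ FOLLOW(S) ⊇ {$,a,b}; new: +{$,a}
  S→b B: FOLLOW(B) ⊇ FOLLOW(S) ⊇ {$,a,b}; new: +{$,a,b}
  FOLLOW[S]={$,a,b}  FOLLOW[A]={$,a,b}  FOLLOW[B]={$,a,b}  FOLLOW[C]={$,a,b}
iter 2: — fixpoint
  FOLLOW[S]={$,a,b}  FOLLOW[A]={$,a,b}  FOLLOW[B]={$,a,b}  FOLLOW[C]={$,a,b}

FOLLOW(S) = ["$", "a", "b"]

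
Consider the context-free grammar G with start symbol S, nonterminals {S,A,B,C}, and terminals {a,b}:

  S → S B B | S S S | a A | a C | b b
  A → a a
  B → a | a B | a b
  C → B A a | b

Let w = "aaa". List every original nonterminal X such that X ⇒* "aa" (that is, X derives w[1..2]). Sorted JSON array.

CNF form of G:
  S -> S X3 | S X4 | T0 A | T0 C | T1 T1
  A -> T0 T0
  B -> T0 B | T0 T1 | a
  C -> B X2 | b
  T0 -> a
  T1 -> b
  X2 -> A T0
  X3 -> B B
  X4 -> S S

Fill CYK table bottom-up (cells [i..j] with 1 ≤ i ≤ j ≤ 2 only):
  cell(1,1) a: {B,T0}  orig:{B}
  cell(2,2) a: {B,T0}  orig:{B}
  cell(1,2) aa: {A,B,X3}  orig:{A,B}

Original NTs in T[1,2] deriving "aa": ["A", "B"]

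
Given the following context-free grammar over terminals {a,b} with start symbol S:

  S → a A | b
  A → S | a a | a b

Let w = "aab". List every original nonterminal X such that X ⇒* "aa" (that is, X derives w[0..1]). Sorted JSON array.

CNF form of G:
  S -> T0 A | b
  A -> T0 A | T0 T0 | T0 T1 | b
  T0 -> a
  T1 -> b

CYK table (by increasing span) — only the sub-triangle for w[0..1]:
  [0..0]={T0}  "a"  orig:{}
  [1..1]={T0}  "a"  orig:{}
  [0..1]={A}  "aa"

Original NTs in T[0,1] deriving "aa": ["A"]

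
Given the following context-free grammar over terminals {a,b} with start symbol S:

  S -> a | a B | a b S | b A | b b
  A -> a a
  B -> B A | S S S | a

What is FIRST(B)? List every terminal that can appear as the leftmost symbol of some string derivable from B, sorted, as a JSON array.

FIRST iteration:
iter 1:
  A via A→a a: +{a}
  B via B→a: +{a}
  S via S→a: +{a}
  S via S→b A: +{b}
  FIRST[S]={a,b}  FIRST[A]={a}  FIRST[B]={a}
iter 2:
  B via B→S S S: +{b}
  FIRST[S]={a,b}  FIRST[A]={a}  FIRST[B]={a,b}
iter 3: (no change)
  FIRST[S]={a,b}  FIRST[A]={a}  FIRST[B]={a,b}

FIRST(B) = ["a", "b"]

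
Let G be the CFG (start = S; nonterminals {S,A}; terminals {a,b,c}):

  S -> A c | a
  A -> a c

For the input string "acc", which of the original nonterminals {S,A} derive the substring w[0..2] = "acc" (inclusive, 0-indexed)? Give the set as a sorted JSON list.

Convert to CNF:
  S -> A T1 | a
  A -> T0 T1
  T0 -> a
  T1 -> c

CYK table (by increasing span), restricted to cells inside w[0..2]:
  cell(0,0) a: {S,T0}  orig:{S}
  cell(1,1) c: {T1}  orig:{}
  cell(2,2) c: {T1}  orig:{}
  cell(0,1) ac: {A}
  cell(1,2) cc: ∅
  cell(0,2) acc: {S}

Original NTs in T[0,2] deriving "acc": ["S"]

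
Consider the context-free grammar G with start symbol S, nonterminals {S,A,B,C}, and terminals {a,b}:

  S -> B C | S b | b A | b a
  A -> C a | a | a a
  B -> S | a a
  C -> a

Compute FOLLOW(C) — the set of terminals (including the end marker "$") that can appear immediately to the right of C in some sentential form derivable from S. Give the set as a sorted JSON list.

Compute FIRST by fixpoint:
iter 1:
  A via A→a: +{a}
  B via B→a a: +{a}
  C via C→a: +{a}
  S via S→B C: +{a}
  S via S→b A: +{b}
  FIRST(S)={a,b}  FIRST(A)={a}  FIRST(B)={a}  FIRST(C)={a}
iter 2:
  B via B→S: +{b}
  FIRST(S)={a,b}  FIRST(A)={a}  FIRST(B)={a,b}  FIRST(C)={a}
iter 3: — fixpoint
  FIRST(S)={a,b}  FIRST(A)={a}  FIRST(B)={a,b}  FIRST(C)={a}

FOLLOW sets:
initialize: $ ∈ FOLLOW(S)
[1]
  A→C a: FOLLOW(C) ⊇ FIRST(a) = {a}; new: +{a}
  S→B C: FOLLOW(B) ⊇ FIRST(C) = {a}; new: +{a}
  S→B C: FOLLOW(C) ⊇ FOLLOW(S) ⊇ {$}; new: +{$}
  S→S b: FOLLOW(S) ⊇ FIRST(b) = {b}; new: +{b}
  S→b A: FOLLOW(A) ⊇ FOLLOW(S) ⊇ {$,b}; new: +{$,b}
  FOLLOW(S)={$,b}  FOLLOW(A)={$,b}  FOLLOW(B)={a}  FOLLOW(C)={$,a}
[2]
  B→S: FOLLOW(S) ⊇ FOLLOW(B) ⊇ {a}; new: +{a}
  S→B C: FOLLOW(C) ⊇ FOLLOW(S) ⊇ {$,a,b}; new: +{b}
  S→b A: FOLLOW(A) ⊇ FOLLOW(S) ⊇ {$,a,b}; new: +{a}
  FOLLOW(S)={$,a,b}  FOLLOW(A)={$,a,b}  FOLLOW(B)={a}  FOLLOW(C)={$,a,b}
[3] — fixpoint
  FOLLOW(S)={$,a,b}  FOLLOW(A)={$,a,b}  FOLLOW(B)={a}  FOLLOW(C)={$,a,b}

FOLLOW(C) = ["$", "a", "b"]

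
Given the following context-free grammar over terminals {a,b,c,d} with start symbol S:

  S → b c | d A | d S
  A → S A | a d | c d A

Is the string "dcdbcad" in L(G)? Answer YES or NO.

CNF form of G:
  S -> T1 A | T1 S | T3 T2
  A -> S A | T0 T1 | T2 X4
  T0 -> a
  T1 -> d
  T2 -> c
  T3 -> b
  X4 -> T1 A

CYK fill:
  [0..0]={T1}  "d"  orig:{}
  [1..1]={T2}  "c"  orig:{}
  [2..2]={T1}  "d"  orig:{}
  [3..3]={T3}  "b"  orig:{}
  [4..4]={T2}  "c"  orig:{}
  [5..5]={T0}  "a"  orig:{}
  [6..6]={T1}  "d"  orig:{}
  [0..1]=∅  "dc"
  [1..2]=∅  "cd"
  [2..3]=∅  "db"
  [3..4]={S}  "bc"
  [4..5]=∅  "ca"
  [5..6]={A}  "ad"
  [0..2]=∅  "dcd"
  [1..3]=∅  "cdb"
  [2..4]={S}  "dbc"
  [3..5]=∅  "bca"
  [4..6]=∅  "cad"
  [0..3]=∅  "dcdb"
  [1..4]=∅  "cdbc"
  [2..5]=∅  "dbca"
  [3..6]={A}  "bcad"
  [0..4]=∅  "dcdbc"
  [1..5]=∅  "cdbca"
  [2..6]={A,S,X4}  "dbcad"  orig:{A,S}
  [0..5]=∅  "dcdbca"
  [1..6]={A}  "cdbcad"
  [0..6]={S,X4}  "dcdbcad"  orig:{S}

S ∈ T[0,6] ⇒ YES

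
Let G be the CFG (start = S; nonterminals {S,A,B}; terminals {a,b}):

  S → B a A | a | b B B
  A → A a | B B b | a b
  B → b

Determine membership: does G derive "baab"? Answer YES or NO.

CNF form of G:
  S -> B X3 | T1 X4 | a
  A -> A T0 | B X2 | T0 T1
  B -> b
  T0 -> a
  T1 -> b
  X2 -> B T1
  X3 -> T0 A
  X4 -> B B

CYK table (by increasing span):
  T[0,0] 'b' = {B,T1}  orig:{B}
  T[1,1] 'a' = {S,T0}  orig:{S}
  T[2,2] 'a' = {S,T0}  orig:{S}
  T[3,3] 'b' = {B,T1}  orig:{B}
  T[0,1] 'ba' = ∅
  T[1,2] 'aa' = ∅
  T[2,3] 'ab' = {A}
  T[0,2] 'baa' = ∅
  T[1,3] 'aab' = {X3}  orig:{}
  T[0,3] 'baab' = {S}

S ∈ T[0,3] ⇒ YES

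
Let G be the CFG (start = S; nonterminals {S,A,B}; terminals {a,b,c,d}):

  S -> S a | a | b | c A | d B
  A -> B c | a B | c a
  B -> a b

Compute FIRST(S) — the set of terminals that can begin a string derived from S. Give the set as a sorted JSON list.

FIRST iteration:
[1]
  A via A→a B: +{a}
  A via A→c a: +{c}
  B via B→a b: +{a}
  S via S→a: +{a}
  S via S→b: +{b}
  S via S→c A: +{c}
  S via S→d B: +{d}
  S: {a,b,c,d}  A: {a,c}  B: {a}
[2] — fixpoint
  S: {a,b,c,d}  A: {a,c}  B: {a}

FIRST(S) = ["a", "b", "c", "d"]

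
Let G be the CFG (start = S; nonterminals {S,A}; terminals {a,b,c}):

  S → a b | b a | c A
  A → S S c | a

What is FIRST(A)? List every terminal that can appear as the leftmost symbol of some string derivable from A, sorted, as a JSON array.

Compute FIRST by fixpoint:
[1]
  A via A→a: +{a}
  S via S→a b: +{a}
  S via S→b a: +{b}
  S via S→c A: +{c}
  FIRST(S)={a,b,c}  FIRST(A)={a}
[2]
  A via A→S S c: +{b,c}
  FIRST(S)={a,b,c}  FIRST(A)={a,b,c}
[3] (no change)
  FIRST(S)={a,b,c}  FIRST(A)={a,b,c}

FIRST(A) = ["a", "b", "c"]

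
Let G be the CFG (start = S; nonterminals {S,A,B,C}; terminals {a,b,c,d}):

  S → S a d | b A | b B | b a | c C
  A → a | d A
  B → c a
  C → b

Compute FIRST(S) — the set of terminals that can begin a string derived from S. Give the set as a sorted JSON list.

FIRST iteration:
iter 1:
  A via A→a: +{a}
  A via A→d A: +{d}
  B via B→c a: +{c}
  C via C→b: +{b}
  S via S→b A: +{b}
  S via S→c C: +{c}
  FIRST(S)={b,c}  FIRST(A)={a,d}  FIRST(B)={c}  FIRST(C)={b}
iter 2: (no change)
  FIRST(S)={b,c}  FIRST(A)={a,d}  FIRST(B)={c}  FIRST(C)={b}

FIRST(S) = ["b", "c"]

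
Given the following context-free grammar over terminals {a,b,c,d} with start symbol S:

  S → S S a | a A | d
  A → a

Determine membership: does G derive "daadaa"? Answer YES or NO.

Convert to CNF:
  S -> S X1 | T0 A | d
  A -> a
  T0 -> a
  X1 -> S T0

CYK table (by increasing span):
  cell(0,0) d: {S}
  cell(1,1) a: {A,T0}  orig:{A}
  cell(2,2) a: {A,T0}  orig:{A}
  cell(3,3) d: {S}
  cell(4,4) a: {A,T0}  orig:{A}
  cell(5,5) a: {A,T0}  orig:{A}
  cell(0,1) da: {X1}  orig:{}
  cell(1,2) aa: {S}
  cell(2,3) ad: ∅
  cell(3,4) da: {X1}  orig:{}
  cell(4,5) aa: {S}
  cell(0,2) daa: ∅
  cell(1,3) aad: ∅
  cell(2,4) ada: ∅
  cell(3,5) daa: ∅
  cell(0,3) daad: ∅
  cell(1,4) aada: {S}
  cell(2,5) adaa: ∅
  cell(0,4) daada: ∅
  cell(1,5) aadaa: {X1}  orig:{}
  cell(0,5) daadaa: {S}

S ∈ T[0,5] ⇒ YES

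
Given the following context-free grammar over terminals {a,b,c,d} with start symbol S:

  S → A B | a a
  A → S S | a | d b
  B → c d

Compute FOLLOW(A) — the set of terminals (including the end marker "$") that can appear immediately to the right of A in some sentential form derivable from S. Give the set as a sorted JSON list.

Compute FIRST by fixpoint:
round 1:
  A via A→a: +{a}
  A via A→d b: +{d}
  B via B→c d: +{c}
  S via S→A B: +{a,d}
  FIRST(S)={a,d}  FIRST(A)={a,d}  FIRST(B)={c}
round 2: (no change)
  FIRST(S)={a,d}  FIRST(A)={a,d}  FIRST(B)={c}

FOLLOW iteration:
FOLLOW(S) := {$}
[1]
  A→S S: FOLLOW(S) ⊇ FIRST(S) = {a,d}; new: +{a,d}
  S→A B: FOLLOW(A) ⊇ FIRST(B) = {c}; new: +{c}
  S→A B: FOLLOW(B) ⊇ FOLLOW(S) ⊇ {$,a,d}; new: +{$,a,d}
  FOLLOW[S]={$,a,d}  FOLLOW[A]={c}  FOLLOW[B]={$,a,d}
[2]
  A→S S: FOLLOW(S) ⊇ FOLLOW(A) ⊇ {c}; new: +{c}
  S→A B: FOLLOW(B) ⊇ FOLLOW(S) ⊇ {$,a,c,d}; new: +{c}
  FOLLOW[S]={$,a,c,d}  FOLLOW[A]={c}  FOLLOW[B]={$,a,c,d}
[3] (stable)
  FOLLOW[S]={$,a,c,d}  FOLLOW[A]={c}  FOLLOW[B]={$,a,c,d}

FOLLOW(A) = ["c"]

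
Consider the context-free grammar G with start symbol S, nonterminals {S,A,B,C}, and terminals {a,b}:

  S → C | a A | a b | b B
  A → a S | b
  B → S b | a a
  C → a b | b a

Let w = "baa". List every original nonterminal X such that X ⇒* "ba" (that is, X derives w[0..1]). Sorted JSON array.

Convert to CNF:
  S -> T0 A | T0 T1 | T1 B | T1 T0
  A -> T0 S | b
  B -> S T1 | T0 T0
  C -> T0 T1 | T1 T0
  T0 -> a
  T1 -> b

CYK fill — only the sub-triangle for w[0..1]:
  [0..0]={A,T1}  "b"  orig:{A}
  [1..1]={T0}  "a"  orig:{}
  [0..1]={C,S}  "ba"

Original NTs in T[0,1] deriving "ba": ["C", "S"]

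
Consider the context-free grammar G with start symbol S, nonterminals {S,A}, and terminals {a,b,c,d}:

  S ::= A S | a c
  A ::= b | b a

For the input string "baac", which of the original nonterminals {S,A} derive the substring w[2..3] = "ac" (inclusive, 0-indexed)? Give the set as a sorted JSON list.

CNF form of G:
  S -> A S | T1 T2
  A -> T0 T1 | b
  T0 -> b
  T1 -> a
  T2 -> c

CYK table (by increasing span) (cells [i..j] with 2 ≤ i ≤ j ≤ 3 only):
  cell(2,2) a: {T1}  orig:{}
  cell(3,3) c: {T2}  orig:{}
  cell(2,3) ac: {S}

Original NTs in T[2,3] deriving "ac": ["S"]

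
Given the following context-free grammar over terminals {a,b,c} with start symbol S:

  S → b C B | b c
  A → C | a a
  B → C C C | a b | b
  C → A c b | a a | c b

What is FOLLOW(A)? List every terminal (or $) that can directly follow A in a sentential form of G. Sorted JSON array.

Compute FIRST by fixpoint:
pass 1:
  A via A→a a: +{a}
  B via B→a b: +{a}
  B via B→b: +{b}
  C via C→A c b: +{a}
  C via C→c b: +{c}
  S via S→b C B: +{b}
  FIRST[S]={b}  FIRST[A]={a}  FIRST[B]={a,b}  FIRST[C]={a,c}
pass 2:
  A via A→C: +{c}
  B via B→C C C: +{c}
  FIRST[S]={b}  FIRST[A]={a,c}  FIRST[B]={a,b,c}  FIRST[C]={a,c}
pass 3: (no change)
  FIRST[S]={b}  FIRST[A]={a,c}  FIRST[B]={a,b,c}  FIRST[C]={a,c}

FOLLOW iteration:
initialize: $ ∈ FOLLOW(S)
iter 1:
  B→C C C: FOLLOW(C) ⊇ FIRST(C) = {a,c}; new: +{a,c}
  C→A c b: FOLLOW(A) ⊇ FIRST(c) = {c}; new: +{c}
  S→b C B: FOLLOW(C) ⊇ FIRST(B) = {a,b,c}; new: +{b}
  S→b C B: FOLLOW(B) ⊇ FOLLOW(S) ⊇ {$}; new: +{$}
  S: {$}  A: {c}  B: {$}  C: {a,b,c}
iter 2:
  B→C C C: FOLLOW(C) ⊇ FOLLOW(B) ⊇ {$}; new: +{$}
  S: {$}  A: {c}  B: {$}  C: {$,a,b,c}
iter 3: (no change)
  S: {$}  A: {c}  B: {$}  C: {$,a,b,c}

FOLLOW(A) = ["c"]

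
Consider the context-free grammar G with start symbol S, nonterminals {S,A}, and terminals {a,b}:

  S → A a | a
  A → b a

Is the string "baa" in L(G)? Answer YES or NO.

Convert to CNF:
  S -> A T1 | a
  A -> T0 T1
  T0 -> b
  T1 -> a

Fill CYK table bottom-up:
  T[0,0] 'b' = {T0}  orig:{}
  T[1,1] 'a' = {S,T1}  orig:{S}
  T[2,2] 'a' = {S,T1}  orig:{S}
  T[0,1] 'ba' = {A}
  T[1,2] 'aa' = ∅
  T[0,2] 'baa' = {S}

S ∈ T[0,2] ⇒ YES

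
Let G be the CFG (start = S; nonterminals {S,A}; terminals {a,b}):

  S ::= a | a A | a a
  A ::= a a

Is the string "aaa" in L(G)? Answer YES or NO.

CNF form of G:
  S -> T0 A | T0 T0 | a
  A -> T0 T0
  T0 -> a

CYK table (by increasing span):
  [0..0]={S,T0}  "a"  orig:{S}
  [1..1]={S,T0}  "a"  orig:{S}
  [2..2]={S,T0}  "a"  orig:{S}
  [0..1]={A,S}  "aa"
  [1..2]={A,S}  "aa"
  [0..2]={S}  "aaa"

S ∈ T[0,2] ⇒ YES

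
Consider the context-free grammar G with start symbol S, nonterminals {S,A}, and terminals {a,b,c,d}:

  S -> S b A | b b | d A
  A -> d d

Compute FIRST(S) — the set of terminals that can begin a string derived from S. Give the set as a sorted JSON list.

Compute FIRST by fixpoint:
round 1:
  A via A→d d: +{d}
  S via S→b b: +{b}
  S via S→d A: +{d}
  FIRST(S)={b,d}  FIRST(A)={d}
round 2: — fixpoint
  FIRST(S)={b,d}  FIRST(A)={d}

FIRST(S) = ["b", "d"]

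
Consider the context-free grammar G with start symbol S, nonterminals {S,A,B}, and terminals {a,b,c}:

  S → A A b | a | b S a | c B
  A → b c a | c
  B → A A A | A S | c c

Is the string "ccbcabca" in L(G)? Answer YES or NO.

Convert to CNF:
  S -> A X5 | T0 X6 | T1 B | a
  A -> T0 X3 | c
  B -> A S | A X4 | T1 T1
  T0 -> b
  T1 -> c
  T2 -> a
  X3 -> T1 T2
  X4 -> A A
  X5 -> A T0
  X6 -> S T2

Fill CYK table bottom-up:
  cell(0,0) c: {A,T1}  orig:{A}
  cell(1,1) c: {A,T1}  orig:{A}
  cell(2,2) b: {T0}  orig:{}
  cell(3,3) c: {A,T1}  orig:{A}
  cell(4,4) a: {S,T2}  orig:{S}
  cell(5,5) b: {T0}  orig:{}
  cell(6,6) c: {A,T1}  orig:{A}
  cell(7,7) a: {S,T2}  orig:{S}
  cell(0,1) cc: {B,X4}  orig:{B}
  cell(1,2) cb: {X5}  orig:{}
  cell(2,3) bc: ∅
  cell(3,4) ca: {B,X3}  orig:{B}
  cell(4,5) ab: ∅
  cell(5,6) bc: ∅
  cell(6,7) ca: {B,X3}  orig:{B}
  cell(0,2) ccb: {S}
  cell(1,3) cbc: ∅
  cell(2,4) bca: {A}
  cell(3,5) cab: ∅
  cell(4,6) abc: ∅
  cell(5,7) bca: {A}
  cell(0,3) ccbc: ∅
  cell(1,4) cbca: {X4}  orig:{}
  cell(2,5) bcab: {X5}  orig:{}
  cell(3,6) cabc: ∅
  cell(4,7) abca: ∅
  cell(0,4) ccbca: {B}
  cell(1,5) cbcab: {S}
  cell(2,6) bcabc: ∅
  cell(3,7) cabca: ∅
  cell(0,5) ccbcab: {B}
  cell(1,6) cbcabc: ∅
  cell(2,7) bcabca: {X4}  orig:{}
  cell(0,6) ccbcabc: ∅
  cell(1,7) cbcabca: {B}
  cell(0,7) ccbcabca: {S}

S ∈ T[0,7] ⇒ YES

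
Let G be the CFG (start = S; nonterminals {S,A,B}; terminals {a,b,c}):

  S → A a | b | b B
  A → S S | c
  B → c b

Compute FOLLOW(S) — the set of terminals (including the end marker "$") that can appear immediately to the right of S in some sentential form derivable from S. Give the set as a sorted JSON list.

Compute FIRST by fixpoint:
[1]
  A via A→c: +{c}
  B via B→c b: +{c}
  S via S→A a: +{c}
  S via S→b: +{b}
  S: {b,c}  A: {c}  B: {c}
[2]
  A via A→S S: +{b}
  S: {b,c}  A: {b,c}  B: {c}
[3] done
  S: {b,c}  A: {b,c}  B: {c}

FOLLOW sets:
FOLLOW(S) := {$}
iter 1:
  A→S S: FOLLOW(S) ⊇ FIRST(S) = {b,c}; new: +{b,c}
  S→A a: FOLLOW(A) ⊇ FIRST(a) = {a}; new: +{a}
  S→b B: FOLLOW(B) ⊇ FOLLOW(S) ⊇ {$,b,c}; new: +{$,b,c}
  S: {$,b,c}  A: {a}  B: {$,b,c}
iter 2:
  A→S S: FOLLOW(S) ⊇ FOLLOW(A) ⊇ {a}; new: +{a}
  S→b B: FOLLOW(B) ⊇ FOLLOW(S) ⊇ {$,a,b,c}; new: +{a}
  S: {$,a,b,c}  A: {a}  B: {$,a,b,c}
iter 3: (no change)
  S: {$,a,b,c}  A: {a}  B: {$,a,b,c}

FOLLOW(S) = ["$", "a", "b", "c"]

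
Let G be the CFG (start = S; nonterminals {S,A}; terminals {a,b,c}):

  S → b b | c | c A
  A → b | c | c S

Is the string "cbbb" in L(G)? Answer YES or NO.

CNF form of G:
  S -> T0 A | T1 T1 | c
  A -> T0 S | b | c
  T0 -> c
  T1 -> b

Fill CYK table bottom-up:
  T[0,0] 'c' = {A,S,T0}  orig:{A,S}
  T[1,1] 'b' = {A,T1}  orig:{A}
  T[2,2] 'b' = {A,T1}  orig:{A}
  T[3,3] 'b' = {A,T1}  orig:{A}
  T[0,1] 'cb' = {S}
  T[1,2] 'bb' = {S}
  T[2,3] 'bb' = {S}
  T[0,2] 'cbb' = {A}
  T[1,3] 'bbb' = ∅
  T[0,3] 'cbbb' = ∅

S ∉ T[0,3] ⇒ NO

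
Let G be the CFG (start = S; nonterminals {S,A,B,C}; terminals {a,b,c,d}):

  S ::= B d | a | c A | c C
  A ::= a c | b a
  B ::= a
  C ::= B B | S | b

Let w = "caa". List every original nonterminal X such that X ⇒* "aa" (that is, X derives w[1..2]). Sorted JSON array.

CNF form of G:
  S -> B T3 | T1 A | T1 C | a
  A -> T0 T1 | T2 T0
  B -> a
  C -> B B | B T3 | T1 A | T1 C | a | b
  T0 -> a
  T1 -> c
  T2 -> b
  T3 -> d

CYK table (by increasing span), restricted to cells inside w[1..2]:
  T[1,1] 'a' = {B,C,S,T0}  orig:{B,C,S}
  T[2,2] 'a' = {B,C,S,T0}  orig:{B,C,S}
  T[1,2] 'aa' = {C}

Original NTs in T[1,2] deriving "aa": ["C"]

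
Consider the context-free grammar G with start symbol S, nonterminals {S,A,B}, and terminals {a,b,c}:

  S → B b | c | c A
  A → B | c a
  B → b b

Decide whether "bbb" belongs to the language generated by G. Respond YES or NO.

CNF form of G:
  S -> B T0 | T1 A | c
  A -> T0 T0 | T1 T2
  B -> T0 T0
  T0 -> b
  T1 -> c
  T2 -> a

CYK table (by increasing span):
  T[0,0] 'b' = {T0}  orig:{}
  T[1,1] 'b' = {T0}  orig:{}
  T[2,2] 'b' = {T0}  orig:{}
  T[0,1] 'bb' = {A,B}
  T[1,2] 'bb' = {A,B}
  T[0,2] 'bbb' = {S}

S ∈ T[0,2] ⇒ YES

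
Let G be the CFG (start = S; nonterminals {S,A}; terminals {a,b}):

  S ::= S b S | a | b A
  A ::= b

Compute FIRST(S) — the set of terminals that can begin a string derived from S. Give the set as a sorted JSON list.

FIRST iteration:
round 1:
  A via A→b: +{b}
  S via S→a: +{a}
  S via S→b A: +{b}
  FIRST(S)={a,b}  FIRST(A)={b}
round 2: done
  FIRST(S)={a,b}  FIRST(A)={b}

FIRST(S) = ["a", "b"]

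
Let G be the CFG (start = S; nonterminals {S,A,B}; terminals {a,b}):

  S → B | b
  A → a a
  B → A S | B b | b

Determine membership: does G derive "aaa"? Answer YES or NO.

Convert to CNF:
  S -> A S | B T1 | b
  A -> T0 T0
  B -> A S | B T1 | b
  T0 -> a
  T1 -> b

CYK table (by increasing span):
  cell(0,0) a: {T0}  orig:{}
  cell(1,1) a: {T0}  orig:{}
  cell(2,2) a: {T0}  orig:{}
  cell(0,1) aa: {A}
  cell(1,2) aa: {A}
  cell(0,2) aaa: ∅

S ∉ T[0,2] ⇒ NO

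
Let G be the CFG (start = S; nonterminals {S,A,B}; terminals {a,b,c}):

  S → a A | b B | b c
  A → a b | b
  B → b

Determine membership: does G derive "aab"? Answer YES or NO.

CNF form of G:
  S -> T0 A | T1 B | T1 T2
  A -> T0 T1 | b
  B -> b
  T0 -> a
  T1 -> b
  T2 -> c

CYK fill:
  cell(0,0) a: {T0}  orig:{}
  cell(1,1) a: {T0}  orig:{}
  cell(2,2) b: {A,B,T1}  orig:{A,B}
  cell(0,1) aa: ∅
  cell(1,2) ab: {A,S}
  cell(0,2) aab: {S}

S ∈ T[0,2] ⇒ YES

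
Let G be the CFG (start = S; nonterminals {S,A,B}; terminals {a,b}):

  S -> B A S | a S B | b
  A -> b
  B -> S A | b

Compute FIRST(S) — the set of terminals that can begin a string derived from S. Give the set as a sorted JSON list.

FIRST sets, iterate to fixpoint:
[1]
  A via A→b: +{b}
  B via B→b: +{b}
  S via S→B A S: +{b}
  S via S→a S B: +{a}
  S: {a,b}  A: {b}  B: {b}
[2]
  B via B→S A: +{a}
  S: {a,b}  A: {b}  B: {a,b}
[3] (no change)
  S: {a,b}  A: {b}  B: {a,b}

FIRST(S) = ["a", "b"]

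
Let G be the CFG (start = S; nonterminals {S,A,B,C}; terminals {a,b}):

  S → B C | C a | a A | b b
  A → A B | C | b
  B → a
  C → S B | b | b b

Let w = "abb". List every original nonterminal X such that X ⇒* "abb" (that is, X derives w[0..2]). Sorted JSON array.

Convert to CNF:
  S -> B C | C T1 | T0 T0 | T1 A
  A -> A B | S B | T0 T0 | b
  B -> a
  C -> S B | T0 T0 | b
  T0 -> b
  T1 -> a

CYK table (by increasing span) (cells [i..j] with 0 ≤ i ≤ j ≤ 2 only):
  cell(0,0) a: {B,T1}  orig:{B}
  cell(1,1) b: {A,C,T0}  orig:{A,C}
  cell(2,2) b: {A,C,T0}  orig:{A,C}
  cell(0,1) ab: {S}
  cell(1,2) bb: {A,C,S}
  cell(0,2) abb: {S}

Original NTs in T[0,2] deriving "abb": ["S"]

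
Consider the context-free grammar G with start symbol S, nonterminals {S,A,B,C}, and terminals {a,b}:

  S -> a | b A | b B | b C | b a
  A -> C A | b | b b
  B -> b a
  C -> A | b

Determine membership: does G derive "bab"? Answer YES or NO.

CNF form of G:
  S -> T0 A | T0 B | T0 C | T0 T1 | a
  A -> C A | T0 T0 | b
  B -> T0 T1
  C -> C A | T0 T0 | b
  T0 -> b
  T1 -> a

Fill CYK table bottom-up:
  [0..0]={A,C,T0}  "b"  orig:{A,C}
  [1..1]={S,T1}  "a"  orig:{S}
  [2..2]={A,C,T0}  "b"  orig:{A,C}
  [0..1]={B,S}  "ba"
  [1..2]=∅  "ab"
  [0..2]=∅  "bab"

S ∉ T[0,2] ⇒ NO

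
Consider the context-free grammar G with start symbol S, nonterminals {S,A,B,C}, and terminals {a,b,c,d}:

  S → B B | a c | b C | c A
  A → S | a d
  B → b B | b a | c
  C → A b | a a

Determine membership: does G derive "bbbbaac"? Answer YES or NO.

Convert to CNF:
  S -> B B | T0 T1 | T1 A | T3 C
  A -> B B | T0 T1 | T0 T2 | T1 A | T3 C
  B -> T3 B | T3 T0 | c
  C -> A T3 | T0 T0
  T0 -> a
  T1 -> c
  T2 -> d
  T3 -> b

CYK table (by increasing span):
  [0..0]={T3}  "b"  orig:{}
  [1..1]={T3}  "b"  orig:{}
  [2..2]={T3}  "b"  orig:{}
  [3..3]={T3}  "b"  orig:{}
  [4..4]={T0}  "a"  orig:{}
  [5..5]={T0}  "a"  orig:{}
  [6..6]={B,T1}  "c"  orig:{B}
  [0..1]=∅  "bb"
  [1..2]=∅  "bb"
  [2..3]=∅  "bb"
  [3..4]={B}  "ba"
  [4..5]={C}  "aa"
  [5..6]={A,S}  "ac"
  [0..2]=∅  "bbb"
  [1..3]=∅  "bbb"
  [2..4]={B}  "bba"
  [3..5]={A,S}  "baa"
  [4..6]=∅  "aac"
  [0..3]=∅  "bbbb"
  [1..4]={B}  "bbba"
  [2..5]=∅  "bbaa"
  [3..6]=∅  "baac"
  [0..4]={B}  "bbbba"
  [1..5]=∅  "bbbaa"
  [2..6]=∅  "bbaac"
  [0..5]=∅  "bbbbaa"
  [1..6]=∅  "bbbaac"
  [0..6]=∅  "bbbbaac"

S ∉ T[0,6] ⇒ NO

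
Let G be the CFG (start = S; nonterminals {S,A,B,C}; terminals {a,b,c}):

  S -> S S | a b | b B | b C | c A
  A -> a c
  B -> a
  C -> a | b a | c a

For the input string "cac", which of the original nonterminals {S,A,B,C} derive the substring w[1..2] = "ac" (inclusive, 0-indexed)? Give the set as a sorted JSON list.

CNF form of G:
  S -> S S | T0 T2 | T1 A | T2 B | T2 C
  A -> T0 T1
  B -> a
  C -> T1 T0 | T2 T0 | a
  T0 -> a
  T1 -> c
  T2 -> b

CYK fill — only the sub-triangle for w[1..2]:
  cell(1,1) a: {B,C,T0}  orig:{B,C}
  cell(2,2) c: {T1}  orig:{}
  cell(1,2) ac: {A}

Original NTs in T[1,2] deriving "ac": ["A"]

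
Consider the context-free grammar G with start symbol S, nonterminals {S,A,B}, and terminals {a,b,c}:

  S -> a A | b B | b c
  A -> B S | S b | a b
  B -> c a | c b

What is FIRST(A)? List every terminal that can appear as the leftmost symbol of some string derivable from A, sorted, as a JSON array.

FIRST sets, iterate to fixpoint:
round 1:
  A via A→a b: +{a}
  B via B→c a: +{c}
  S via S→a A: +{a}
  S via S→b B: +{b}
  S: {a,b}  A: {a}  B: {c}
round 2:
  A via A→B S: +{c}
  A via A→S b: +{b}
  S: {a,b}  A: {a,b,c}  B: {c}
round 3: — fixpoint
  S: {a,b}  A: {a,b,c}  B: {c}

FIRST(A) = ["a", "b", "c"]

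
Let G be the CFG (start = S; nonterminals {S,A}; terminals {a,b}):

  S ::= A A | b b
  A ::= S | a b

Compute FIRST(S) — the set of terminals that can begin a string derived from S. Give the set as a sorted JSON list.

Compute FIRST by fixpoint:
iter 1:
  A via A→a b: +{a}
  S via S→A A: +{a}
  S via S→b b: +{b}
  FIRST[S]={a,b}  FIRST[A]={a}
iter 2:
  A via A→S: +{b}
  FIRST[S]={a,b}  FIRST[A]={a,b}
iter 3: (no change)
  FIRST[S]={a,b}  FIRST[A]={a,b}

FIRST(S) = ["a", "b"]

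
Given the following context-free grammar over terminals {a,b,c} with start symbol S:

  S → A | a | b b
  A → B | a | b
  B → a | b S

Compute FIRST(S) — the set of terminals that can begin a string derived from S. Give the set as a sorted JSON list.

FIRST sets, iterate to fixpoint:
round 1:
  A via A→a: +{a}
  A via A→b: +{b}
  B via B→a: +{a}
  B via B→b S: +{b}
  S via S→A: +{a,b}
  FIRST[S]={a,b}  FIRST[A]={a,b}  FIRST[B]={a,b}
round 2: (stable)
  FIRST[S]={a,b}  FIRST[A]={a,b}  FIRST[B]={a,b}

FIRST(S) = ["a", "b"]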